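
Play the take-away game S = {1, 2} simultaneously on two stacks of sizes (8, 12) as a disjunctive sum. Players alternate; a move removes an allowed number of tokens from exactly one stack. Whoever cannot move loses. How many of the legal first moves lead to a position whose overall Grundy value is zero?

All stacks use S = {1, 2}:
G(0) = 0
G(1) = mex{0} = 1
G(2) = mex{1,0} = 2
G(3) = mex{2,1} = 0
G(4) = mex{0,2} = 1
G(5) = mex{1,0} = 2
G(6) = mex{2,1} = 0
G(7) = mex{0,2} = 1
G(8) = mex{1,0} = 2
G(9) = mex{2,1} = 0
G(10) = mex{0,2} = 1
G(11) = mex{1,0} = 2
G(12) = mex{2,1} = 0
Stack A: G(8) = 2.
Stack B: G(12) = 0.
Combined Grundy value = 2 ⊕ 0 = 2.
A winning move leaves total XOR = 0, i.e. changes one component's Grundy value g to g ⊕ X where X is the current total.
Stack A: need g' = 2⊕2 = 0. Options: 8−1→G=1, 8−2→G=0. Hits: 1.
Stack B: need g' = 0⊕2 = 2. Options: 12−1→G=2, 12−2→G=1. Hits: 1.

2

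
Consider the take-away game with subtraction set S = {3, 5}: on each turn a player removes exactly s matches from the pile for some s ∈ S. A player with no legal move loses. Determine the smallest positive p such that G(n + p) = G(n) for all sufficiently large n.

G(0) = 0
G(1) = mex{} = 0
G(2) = mex{} = 0
G(3) = mex{0} = 1
G(4) = mex{0} = 1
G(5) = mex{0,0} = 1
G(6) = mex{1,0} = 2
G(7) = mex{1,0} = 2
G(8) = mex{1,1} = 0
G(9) = mex{2,1} = 0
G(10) = mex{2,1} = 0
G(11) = mex{0,2} = 1
G(12) = mex{0,2} = 1
G(13) = mex{0,0} = 1
G(14) = mex{1,0} = 2
G(15) = mex{1,0} = 2
G(16) = mex{1,1} = 0
G(17) = mex{2,1} = 0
G(n+8) = G(n) holds for n = 0,…,4 (a full window of length max(S) = 5), so the sequence is purely periodic with period 8.

8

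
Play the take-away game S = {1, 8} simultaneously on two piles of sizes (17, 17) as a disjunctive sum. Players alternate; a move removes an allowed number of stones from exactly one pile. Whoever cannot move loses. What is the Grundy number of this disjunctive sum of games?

All piles use S = {1, 8}:
G(0) = 0
G(1) = mex{0} = 1
G(2) = mex{1} = 0
G(3) = mex{0} = 1
G(4) = mex{1} = 0
G(5) = mex{0} = 1
G(6) = mex{1} = 0
G(7) = mex{0} = 1
G(8) = mex{1,0} = 2
G(9) = mex{2,1} = 0
G(10) = mex{0,0} = 1
G(11) = mex{1,1} = 0
G(12) = mex{0,0} = 1
G(13) = mex{1,1} = 0
G(14) = mex{0,0} = 1
G(15) = mex{1,1} = 0
G(16) = mex{0,2} = 1
G(17) = mex{1,0} = 2
Pile A: G(17) = 2.
Pile B: G(17) = 2.
Combined Grundy value = 2 ⊕ 2 = 0.

0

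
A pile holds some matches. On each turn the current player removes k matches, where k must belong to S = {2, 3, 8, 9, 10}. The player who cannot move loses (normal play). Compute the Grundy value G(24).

G(0) = 0
G(1) = mex{} = 0
G(2) = mex{0} = 1
G(3) = mex{0,0} = 1
G(4) = mex{1,0} = 2
G(5) = mex{1,1} = 0
G(6) = mex{2,1} = 0
G(7) = mex{0,2} = 1
G(8) = mex{0,0,0} = 1
G(9) = mex{1,0,0,0} = 2
G(10) = mex{1,1,1,0,0} = 2
G(11) = mex{2,1,1,1,0} = 3
G(12) = mex{2,2,2,1,1} = 0
G(13) = mex{3,2,0,2,1} = 4
G(14) = mex{0,3,0,0,2} = 1
G(15) = mex{4,0,1,0,0} = 2
G(16) = mex{1,4,1,1,0} = 2
G(17) = mex{2,1,2,1,1} = 0
G(18) = mex{2,2,2,2,1} = 0
G(19) = mex{0,2,3,2,2} = 1
G(20) = mex{0,0,0,3,2} = 1
G(21) = mex{1,0,4,0,3} = 2
G(22) = mex{1,1,1,4,0} = 2
G(23) = mex{2,1,2,1,4} = 0
G(24) = mex{2,2,2,2,1} = 0

0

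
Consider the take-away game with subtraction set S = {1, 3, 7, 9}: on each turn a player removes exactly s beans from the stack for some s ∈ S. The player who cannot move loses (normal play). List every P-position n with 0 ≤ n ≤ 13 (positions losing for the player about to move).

G(0) = 0
G(1) = mex{0} = 1
G(2) = mex{1} = 0
G(3) = mex{0,0} = 1
G(4) = mex{1,1} = 0
G(5) = mex{0,0} = 1
G(6) = mex{1,1} = 0
G(7) = mex{0,0,0} = 1
G(8) = mex{1,1,1} = 0
G(9) = mex{0,0,0,0} = 1
G(10) = mex{1,1,1,1} = 0
G(11) = mex{0,0,0,0} = 1
G(12) = mex{1,1,1,1} = 0
G(13) = mex{0,0,0,0} = 1
P-positions are exactly the n with G(n) = 0.

0, 2, 4, 6, 8, 10, 12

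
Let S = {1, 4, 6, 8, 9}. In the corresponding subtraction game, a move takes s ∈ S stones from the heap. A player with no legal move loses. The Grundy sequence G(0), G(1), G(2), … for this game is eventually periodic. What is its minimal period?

17

n :  0  1  2  3  4  5  6  7  8  9 10 11 12 13 14 15 16 17 18 19 20 21 22 23 24 25 26 27 28 29 30 31 32 33 34 35
G :  0  1  0  1  2  0  1  0  1  2  3  2  0  1  2  3  2  0  1  0  1  2  0  1  0  1  2  3  2  0  1  2  3  2  0  1
G(n+17) = G(n) holds for n = 0,…,8 (a full window of length max(S) = 9), so the sequence is purely periodic with period 17.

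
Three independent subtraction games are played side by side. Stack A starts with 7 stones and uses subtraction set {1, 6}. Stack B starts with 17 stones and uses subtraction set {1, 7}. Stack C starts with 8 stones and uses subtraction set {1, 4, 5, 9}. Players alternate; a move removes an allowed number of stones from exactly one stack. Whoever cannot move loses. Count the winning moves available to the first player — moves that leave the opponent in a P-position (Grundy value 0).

4

Stack A, S = {1, 6}:
G(0) = 0
G(1) = mex{0} = 1
G(2) = mex{1} = 0
G(3) = mex{0} = 1
G(4) = mex{1} = 0
G(5) = mex{0} = 1
G(6) = mex{1,0} = 2
G(7) = mex{2,1} = 0
G_A(7) = 0.
Stack B, S = {1, 7}:
G(0) = 0
G(1) = mex{0} = 1
G(2) = mex{1} = 0
G(3) = mex{0} = 1
G(4) = mex{1} = 0
G(5) = mex{0} = 1
G(6) = mex{1} = 0
G(7) = mex{0,0} = 1
G(8) = mex{1,1} = 0
G(9) = mex{0,0} = 1
G(10) = mex{1,1} = 0
G(11) = mex{0,0} = 1
G(12) = mex{1,1} = 0
G(13) = mex{0,0} = 1
G(14) = mex{1,1} = 0
G(15) = mex{0,0} = 1
G(16) = mex{1,1} = 0
G(17) = mex{0,0} = 1
G_B(17) = 1.
Stack C, S = {1, 4, 5, 9}:
n : 0 1 2 3 4 5 6 7 8
G : 0 1 0 1 2 3 2 3 0
G_C(8) = 0.
Combined Grundy value = 0 ⊕ 1 ⊕ 0 = 1.
A winning move leaves total XOR = 0, i.e. changes one component's Grundy value g to g ⊕ X where X is the current total.
Stack A: need g' = 0⊕1 = 1. Options: 7−1→G=2, 7−6→G=1. Hits: 1.
Stack B: need g' = 1⊕1 = 0. Options: 17−1→G=0, 17−7→G=0. Hits: 2.
Stack C: need g' = 0⊕1 = 1. Options: 8−1→G=3, 8−4→G=2, 8−5→G=1. Hits: 1.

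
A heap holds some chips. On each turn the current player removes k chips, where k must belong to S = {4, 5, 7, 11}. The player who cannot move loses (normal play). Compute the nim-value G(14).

3

n :  0  1  2  3  4  5  6  7  8  9 10 11 12 13 14
G :  0  0  0  0  1  1  1  1  2  2  2  2  3  3  3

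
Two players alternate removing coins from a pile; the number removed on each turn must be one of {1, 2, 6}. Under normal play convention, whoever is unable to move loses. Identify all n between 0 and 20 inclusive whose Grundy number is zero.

G(0) = 0
G(1) = mex{0} = 1
G(2) = mex{1,0} = 2
G(3) = mex{2,1} = 0
G(4) = mex{0,2} = 1
G(5) = mex{1,0} = 2
G(6) = mex{2,1,0} = 3
G(7) = mex{3,2,1} = 0
G(8) = mex{0,3,2} = 1
G(9) = mex{1,0,0} = 2
G(10) = mex{2,1,1} = 0
G(11) = mex{0,2,2} = 1
G(12) = mex{1,0,3} = 2
G(13) = mex{2,1,0} = 3
G(14) = mex{3,2,1} = 0
G(15) = mex{0,3,2} = 1
G(16) = mex{1,0,0} = 2
G(17) = mex{2,1,1} = 0
G(18) = mex{0,2,2} = 1
G(19) = mex{1,0,3} = 2
G(20) = mex{2,1,0} = 3
P-positions are exactly the n with G(n) = 0.

0, 3, 7, 10, 14, 17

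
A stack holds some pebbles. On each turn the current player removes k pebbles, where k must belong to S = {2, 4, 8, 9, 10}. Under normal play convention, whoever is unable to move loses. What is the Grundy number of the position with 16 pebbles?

2

G(0) = 0
G(1) = mex{} = 0
G(2) = mex{0} = 1
G(3) = mex{0} = 1
G(4) = mex{1,0} = 2
G(5) = mex{1,0} = 2
G(6) = mex{2,1} = 0
G(7) = mex{2,1} = 0
G(8) = mex{0,2,0} = 1
G(9) = mex{0,2,0,0} = 1
G(10) = mex{1,0,1,0,0} = 2
G(11) = mex{1,0,1,1,0} = 2
G(12) = mex{2,1,2,1,1} = 0
G(13) = mex{2,1,2,2,1} = 0
G(14) = mex{0,2,0,2,2} = 1
G(15) = mex{0,2,0,0,2} = 1
G(16) = mex{1,0,1,0,0} = 2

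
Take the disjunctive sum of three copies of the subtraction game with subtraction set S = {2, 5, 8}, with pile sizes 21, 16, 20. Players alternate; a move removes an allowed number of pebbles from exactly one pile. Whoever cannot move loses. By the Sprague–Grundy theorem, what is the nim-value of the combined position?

All piles use S = {2, 5, 8}:
n :  0  1  2  3  4  5  6  7  8  9 10 11 12 13 14 15 16 17 18 19 20 21
G :  0  0  1  1  0  2  1  0  2  1  0  0  1  1  0  2  1  0  2  1  0  0
Pile A: G(21) = 0.
Pile B: G(16) = 1.
Pile C: G(20) = 0.
Combined Grundy value = 0 ⊕ 1 ⊕ 0 = 1.

1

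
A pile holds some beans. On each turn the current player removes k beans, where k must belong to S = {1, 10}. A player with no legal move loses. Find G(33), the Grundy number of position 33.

0

G(0) = 0
G(1) = mex{0} = 1
G(2) = mex{1} = 0
G(3) = mex{0} = 1
G(4) = mex{1} = 0
G(5) = mex{0} = 1
G(6) = mex{1} = 0
G(7) = mex{0} = 1
G(8) = mex{1} = 0
G(9) = mex{0} = 1
G(10) = mex{1,0} = 2
G(11) = mex{2,1} = 0
G(12) = mex{0,0} = 1
G(13) = mex{1,1} = 0
G(14) = mex{0,0} = 1
G(15) = mex{1,1} = 0
G(16) = mex{0,0} = 1
G(17) = mex{1,1} = 0
G(18) = mex{0,0} = 1
G(19) = mex{1,1} = 0
G(20) = mex{0,2} = 1
G(21) = mex{1,0} = 2
G(22) = mex{2,1} = 0
G(23) = mex{0,0} = 1
G(24) = mex{1,1} = 0
G(25) = mex{0,0} = 1
G(26) = mex{1,1} = 0
G(27) = mex{0,0} = 1
G(28) = mex{1,1} = 0
G(29) = mex{0,0} = 1
G(30) = mex{1,1} = 0
G(31) = mex{0,2} = 1
G(32) = mex{1,0} = 2
G(33) = mex{2,1} = 0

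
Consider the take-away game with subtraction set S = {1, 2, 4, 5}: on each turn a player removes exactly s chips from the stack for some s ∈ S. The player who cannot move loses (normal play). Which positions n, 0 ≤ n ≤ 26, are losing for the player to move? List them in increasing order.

G(0) = 0
G(1) = mex{0} = 1
G(2) = mex{1,0} = 2
G(3) = mex{2,1} = 0
G(4) = mex{0,2,0} = 1
G(5) = mex{1,0,1,0} = 2
G(6) = mex{2,1,2,1} = 0
G(7) = mex{0,2,0,2} = 1
G(8) = mex{1,0,1,0} = 2
G(9) = mex{2,1,2,1} = 0
G(10) = mex{0,2,0,2} = 1
G(11) = mex{1,0,1,0} = 2
G(12) = mex{2,1,2,1} = 0
G(13) = mex{0,2,0,2} = 1
G(14) = mex{1,0,1,0} = 2
G(15) = mex{2,1,2,1} = 0
G(16) = mex{0,2,0,2} = 1
G(17) = mex{1,0,1,0} = 2
G(18) = mex{2,1,2,1} = 0
G(19) = mex{0,2,0,2} = 1
G(20) = mex{1,0,1,0} = 2
G(21) = mex{2,1,2,1} = 0
G(22) = mex{0,2,0,2} = 1
G(23) = mex{1,0,1,0} = 2
G(24) = mex{2,1,2,1} = 0
G(25) = mex{0,2,0,2} = 1
G(26) = mex{1,0,1,0} = 2
P-positions are exactly the n with G(n) = 0.

0, 3, 6, 9, 12, 15, 18, 21, 24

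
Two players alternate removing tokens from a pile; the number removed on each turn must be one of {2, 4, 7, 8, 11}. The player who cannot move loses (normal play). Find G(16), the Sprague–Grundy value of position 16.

0

n :  0  1  2  3  4  5  6  7  8  9 10 11 12 13 14 15 16
G :  0  0  1  1  2  2  0  3  1  4  2  5  3  3  4  0  0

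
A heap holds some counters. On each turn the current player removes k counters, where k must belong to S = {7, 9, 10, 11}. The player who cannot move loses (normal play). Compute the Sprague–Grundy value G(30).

n :  0  1  2  3  4  5  6  7  8  9 10 11 12 13 14 15 16 17 18 19 20 21 22 23 24 25 26 27 28 29 30
G :  0  0  0  0  0  0  0  1  1  1  1  1  1  1  2  2  2  2  0  0  0  0  0  0  0  1  1  1  1  1  1

1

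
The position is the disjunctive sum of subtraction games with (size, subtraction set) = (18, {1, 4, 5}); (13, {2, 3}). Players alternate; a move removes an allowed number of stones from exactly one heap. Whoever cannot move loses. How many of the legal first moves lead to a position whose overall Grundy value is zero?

3

Heap A, S = {1, 4, 5}:
G(0) = 0
G(1) = mex{0} = 1
G(2) = mex{1} = 0
G(3) = mex{0} = 1
G(4) = mex{1,0} = 2
G(5) = mex{2,1,0} = 3
G(6) = mex{3,0,1} = 2
G(7) = mex{2,1,0} = 3
G(8) = mex{3,2,1} = 0
G(9) = mex{0,3,2} = 1
G(10) = mex{1,2,3} = 0
G(11) = mex{0,3,2} = 1
G(12) = mex{1,0,3} = 2
G(13) = mex{2,1,0} = 3
G(14) = mex{3,0,1} = 2
G(15) = mex{2,1,0} = 3
G(16) = mex{3,2,1} = 0
G(17) = mex{0,3,2} = 1
G(18) = mex{1,2,3} = 0
G_A(18) = 0.
Heap B, S = {2, 3}:
n :  0  1  2  3  4  5  6  7  8  9 10 11 12 13
G :  0  0  1  1  2  0  0  1  1  2  0  0  1  1
G_B(13) = 1.
Combined Grundy value = 0 ⊕ 1 = 1.
A winning move leaves total XOR = 0, i.e. changes one component's Grundy value g to g ⊕ X where X is the current total.
Heap A: need g' = 0⊕1 = 1. Options: 18−1→G=1, 18−4→G=2, 18−5→G=3. Hits: 1.
Heap B: need g' = 1⊕1 = 0. Options: 13−2→G=0, 13−3→G=0. Hits: 2.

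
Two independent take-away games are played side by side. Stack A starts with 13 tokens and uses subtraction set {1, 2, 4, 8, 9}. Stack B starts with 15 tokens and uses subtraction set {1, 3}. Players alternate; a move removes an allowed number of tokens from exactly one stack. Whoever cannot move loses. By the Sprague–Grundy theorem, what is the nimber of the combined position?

Stack A, S = {1, 2, 4, 8, 9}:
G(0) = 0
G(1) = mex{0} = 1
G(2) = mex{1,0} = 2
G(3) = mex{2,1} = 0
G(4) = mex{0,2,0} = 1
G(5) = mex{1,0,1} = 2
G(6) = mex{2,1,2} = 0
G(7) = mex{0,2,0} = 1
G(8) = mex{1,0,1,0} = 2
G(9) = mex{2,1,2,1,0} = 3
G(10) = mex{3,2,0,2,1} = 4
G(11) = mex{4,3,1,0,2} = 5
G(12) = mex{5,4,2,1,0} = 3
G(13) = mex{3,5,3,2,1} = 0
G_A(13) = 0.
Stack B, S = {1, 3}:
n :  0  1  2  3  4  5  6  7  8  9 10 11 12 13 14 15
G :  0  1  0  1  0  1  0  1  0  1  0  1  0  1  0  1
G_B(15) = 1.
Combined Grundy value = 0 ⊕ 1 = 1.

1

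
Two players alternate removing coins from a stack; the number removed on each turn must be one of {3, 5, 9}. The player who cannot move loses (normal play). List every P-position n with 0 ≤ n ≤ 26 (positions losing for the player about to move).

0, 1, 2, 8, 12, 14, 16, 18, 20, 22, 24, 26

n :  0  1  2  3  4  5  6  7  8  9 10 11 12 13 14 15 16 17 18 19 20 21 22 23 24 25 26
G :  0  0  0  1  1  1  2  2  0  3  3  1  0  2  0  1  0  1  0  1  0  1  0  1  0  1  0
P-positions are exactly the n with G(n) = 0.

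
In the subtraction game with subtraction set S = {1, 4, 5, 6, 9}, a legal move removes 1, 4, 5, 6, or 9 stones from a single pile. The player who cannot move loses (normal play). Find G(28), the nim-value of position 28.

4

G(0) = 0
G(1) = mex{0} = 1
G(2) = mex{1} = 0
G(3) = mex{0} = 1
G(4) = mex{1,0} = 2
G(5) = mex{2,1,0} = 3
G(6) = mex{3,0,1,0} = 2
G(7) = mex{2,1,0,1} = 3
G(8) = mex{3,2,1,0} = 4
G(9) = mex{4,3,2,1,0} = 5
G(10) = mex{5,2,3,2,1} = 0
G(11) = mex{0,3,2,3,0} = 1
G(12) = mex{1,4,3,2,1} = 0
G(13) = mex{0,5,4,3,2} = 1
G(14) = mex{1,0,5,4,3} = 2
G(15) = mex{2,1,0,5,2} = 3
G(16) = mex{3,0,1,0,3} = 2
G(17) = mex{2,1,0,1,4} = 3
G(18) = mex{3,2,1,0,5} = 4
G(19) = mex{4,3,2,1,0} = 5
G(20) = mex{5,2,3,2,1} = 0
G(21) = mex{0,3,2,3,0} = 1
G(22) = mex{1,4,3,2,1} = 0
G(23) = mex{0,5,4,3,2} = 1
G(24) = mex{1,0,5,4,3} = 2
G(25) = mex{2,1,0,5,2} = 3
G(26) = mex{3,0,1,0,3} = 2
G(27) = mex{2,1,0,1,4} = 3
G(28) = mex{3,2,1,0,5} = 4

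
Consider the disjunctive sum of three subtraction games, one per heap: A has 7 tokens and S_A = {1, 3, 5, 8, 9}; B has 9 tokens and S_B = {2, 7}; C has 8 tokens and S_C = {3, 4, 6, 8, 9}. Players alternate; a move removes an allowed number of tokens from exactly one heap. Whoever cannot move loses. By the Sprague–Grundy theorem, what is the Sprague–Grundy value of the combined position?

Heap A, S = {1, 3, 5, 8, 9}:
n : 0 1 2 3 4 5 6 7
G : 0 1 0 1 0 1 0 1
G_A(7) = 1.
Heap B, S = {2, 7}:
n : 0 1 2 3 4 5 6 7 8 9
G : 0 0 1 1 0 0 1 1 2 0
G_B(9) = 0.
Heap C, S = {3, 4, 6, 8, 9}:
G(0) = 0
G(1) = mex{} = 0
G(2) = mex{} = 0
G(3) = mex{0} = 1
G(4) = mex{0,0} = 1
G(5) = mex{0,0} = 1
G(6) = mex{1,0,0} = 2
G(7) = mex{1,1,0} = 2
G(8) = mex{1,1,0,0} = 2
G_C(8) = 2.
Combined Grundy value = 1 ⊕ 0 ⊕ 2 = 3.

3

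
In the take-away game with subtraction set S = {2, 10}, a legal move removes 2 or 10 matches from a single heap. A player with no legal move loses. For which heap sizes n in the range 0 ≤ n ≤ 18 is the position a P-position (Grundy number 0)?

G(0) = 0
G(1) = mex{} = 0
G(2) = mex{0} = 1
G(3) = mex{0} = 1
G(4) = mex{1} = 0
G(5) = mex{1} = 0
G(6) = mex{0} = 1
G(7) = mex{0} = 1
G(8) = mex{1} = 0
G(9) = mex{1} = 0
G(10) = mex{0,0} = 1
G(11) = mex{0,0} = 1
G(12) = mex{1,1} = 0
G(13) = mex{1,1} = 0
G(14) = mex{0,0} = 1
G(15) = mex{0,0} = 1
G(16) = mex{1,1} = 0
G(17) = mex{1,1} = 0
G(18) = mex{0,0} = 1
P-positions are exactly the n with G(n) = 0.

0, 1, 4, 5, 8, 9, 12, 13, 16, 17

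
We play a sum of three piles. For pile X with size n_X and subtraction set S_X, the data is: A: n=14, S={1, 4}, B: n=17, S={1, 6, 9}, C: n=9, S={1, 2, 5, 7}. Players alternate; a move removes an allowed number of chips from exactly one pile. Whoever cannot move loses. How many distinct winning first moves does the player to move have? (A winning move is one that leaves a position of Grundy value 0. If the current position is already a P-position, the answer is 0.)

5

Pile A, S = {1, 4}:
G(0) = 0
G(1) = mex{0} = 1
G(2) = mex{1} = 0
G(3) = mex{0} = 1
G(4) = mex{1,0} = 2
G(5) = mex{2,1} = 0
G(6) = mex{0,0} = 1
G(7) = mex{1,1} = 0
G(8) = mex{0,2} = 1
G(9) = mex{1,0} = 2
G(10) = mex{2,1} = 0
G(11) = mex{0,0} = 1
G(12) = mex{1,1} = 0
G(13) = mex{0,2} = 1
G(14) = mex{1,0} = 2
G_A(14) = 2.
Pile B, S = {1, 6, 9}:
n :  0  1  2  3  4  5  6  7  8  9 10 11 12 13 14 15 16 17
G :  0  1  0  1  0  1  2  0  1  2  3  2  0  1  0  1  2  0
G_B(17) = 0.
Pile C, S = {1, 2, 5, 7}:
n : 0 1 2 3 4 5 6 7 8 9
G : 0 1 2 0 1 2 0 1 2 0
G_C(9) = 0.
Combined Grundy value = 2 ⊕ 0 ⊕ 0 = 2.
A winning move leaves total XOR = 0, i.e. changes one component's Grundy value g to g ⊕ X where X is the current total.
Pile A: need g' = 2⊕2 = 0. Options: 14−1→G=1, 14−4→G=0. Hits: 1.
Pile B: need g' = 0⊕2 = 2. Options: 17−1→G=2, 17−6→G=2, 17−9→G=1. Hits: 2.
Pile C: need g' = 0⊕2 = 2. Options: 9−1→G=2, 9−2→G=1, 9−5→G=1, 9−7→G=2. Hits: 2.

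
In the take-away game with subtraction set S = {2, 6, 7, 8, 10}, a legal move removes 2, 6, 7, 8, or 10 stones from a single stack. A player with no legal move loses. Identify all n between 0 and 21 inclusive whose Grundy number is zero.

n :  0  1  2  3  4  5  6  7  8  9 10 11 12 13 14 15 16 17 18 19 20 21
G :  0  0  1  1  0  0  1  1  2  2  3  3  2  2  3  3  0  0  1  1  0  0
P-positions are exactly the n with G(n) = 0.

0, 1, 4, 5, 16, 17, 20, 21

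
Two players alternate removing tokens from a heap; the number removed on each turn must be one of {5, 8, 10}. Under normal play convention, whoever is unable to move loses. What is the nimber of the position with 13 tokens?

2

n :  0  1  2  3  4  5  6  7  8  9 10 11 12 13
G :  0  0  0  0  0  1  1  1  1  1  2  2  2  2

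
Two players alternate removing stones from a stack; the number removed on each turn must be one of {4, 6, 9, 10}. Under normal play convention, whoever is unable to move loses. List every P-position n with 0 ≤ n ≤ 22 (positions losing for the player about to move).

n :  0  1  2  3  4  5  6  7  8  9 10 11 12 13 14 15 16 17 18 19 20 21 22
G :  0  0  0  0  1  1  1  1  2  2  2  2  3  3  0  0  0  0  1  1  1  1  2
P-positions are exactly the n with G(n) = 0.

0, 1, 2, 3, 14, 15, 16, 17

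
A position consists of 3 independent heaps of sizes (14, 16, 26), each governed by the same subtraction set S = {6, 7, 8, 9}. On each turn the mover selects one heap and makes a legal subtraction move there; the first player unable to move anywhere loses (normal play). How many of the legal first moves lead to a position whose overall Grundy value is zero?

All heaps use S = {6, 7, 8, 9}:
G(0) = 0
G(1) = mex{} = 0
G(2) = mex{} = 0
G(3) = mex{} = 0
G(4) = mex{} = 0
G(5) = mex{} = 0
G(6) = mex{0} = 1
G(7) = mex{0,0} = 1
G(8) = mex{0,0,0} = 1
G(9) = mex{0,0,0,0} = 1
G(10) = mex{0,0,0,0} = 1
G(11) = mex{0,0,0,0} = 1
G(12) = mex{1,0,0,0} = 2
G(13) = mex{1,1,0,0} = 2
G(14) = mex{1,1,1,0} = 2
G(15) = mex{1,1,1,1} = 0
G(16) = mex{1,1,1,1} = 0
G(17) = mex{1,1,1,1} = 0
G(18) = mex{2,1,1,1} = 0
G(19) = mex{2,2,1,1} = 0
G(20) = mex{2,2,2,1} = 0
G(21) = mex{0,2,2,2} = 1
G(22) = mex{0,0,2,2} = 1
G(23) = mex{0,0,0,2} = 1
G(24) = mex{0,0,0,0} = 1
G(25) = mex{0,0,0,0} = 1
G(26) = mex{0,0,0,0} = 1
Heap A: G(14) = 2.
Heap B: G(16) = 0.
Heap C: G(26) = 1.
Combined Grundy value = 2 ⊕ 0 ⊕ 1 = 3.
A winning move leaves total XOR = 0, i.e. changes one component's Grundy value g to g ⊕ X where X is the current total.
Heap A: need g' = 2⊕3 = 1. Options: 14−6→G=1, 14−7→G=1, 14−8→G=1, 14−9→G=0. Hits: 3.
Heap B: need g' = 0⊕3 = 3. Options: 16−6→G=1, 16−7→G=1, 16−8→G=1, 16−9→G=1. Hits: 0.
Heap C: need g' = 1⊕3 = 2. Options: 26−6→G=0, 26−7→G=0, 26−8→G=0, 26−9→G=0. Hits: 0.

3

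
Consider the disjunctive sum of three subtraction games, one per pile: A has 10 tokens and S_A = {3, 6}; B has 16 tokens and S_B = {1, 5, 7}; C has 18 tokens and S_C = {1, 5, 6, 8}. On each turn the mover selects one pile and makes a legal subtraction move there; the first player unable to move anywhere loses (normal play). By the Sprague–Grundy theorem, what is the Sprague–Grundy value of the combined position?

Pile A, S = {3, 6}:
n :  0  1  2  3  4  5  6  7  8  9 10
G :  0  0  0  1  1  1  2  2  2  0  0
G_A(10) = 0.
Pile B, S = {1, 5, 7}:
G(0) = 0
G(1) = mex{0} = 1
G(2) = mex{1} = 0
G(3) = mex{0} = 1
G(4) = mex{1} = 0
G(5) = mex{0,0} = 1
G(6) = mex{1,1} = 0
G(7) = mex{0,0,0} = 1
G(8) = mex{1,1,1} = 0
G(9) = mex{0,0,0} = 1
G(10) = mex{1,1,1} = 0
G(11) = mex{0,0,0} = 1
G(12) = mex{1,1,1} = 0
G(13) = mex{0,0,0} = 1
G(14) = mex{1,1,1} = 0
G(15) = mex{0,0,0} = 1
G(16) = mex{1,1,1} = 0
G_B(16) = 0.
Pile C, S = {1, 5, 6, 8}:
n :  0  1  2  3  4  5  6  7  8  9 10 11 12 13 14 15 16 17 18
G :  0  1  0  1  0  1  2  3  2  3  2  0  1  0  1  0  1  2  3
G_C(18) = 3.
Combined Grundy value = 0 ⊕ 0 ⊕ 3 = 3.

3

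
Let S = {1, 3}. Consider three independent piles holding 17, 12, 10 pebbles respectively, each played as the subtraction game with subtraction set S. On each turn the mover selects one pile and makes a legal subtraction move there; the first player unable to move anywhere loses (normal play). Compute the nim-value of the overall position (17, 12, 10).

All piles use S = {1, 3}:
G(0) = 0
G(1) = mex{0} = 1
G(2) = mex{1} = 0
G(3) = mex{0,0} = 1
G(4) = mex{1,1} = 0
G(5) = mex{0,0} = 1
G(6) = mex{1,1} = 0
G(7) = mex{0,0} = 1
G(8) = mex{1,1} = 0
G(9) = mex{0,0} = 1
G(10) = mex{1,1} = 0
G(11) = mex{0,0} = 1
G(12) = mex{1,1} = 0
G(13) = mex{0,0} = 1
G(14) = mex{1,1} = 0
G(15) = mex{0,0} = 1
G(16) = mex{1,1} = 0
G(17) = mex{0,0} = 1
Pile A: G(17) = 1.
Pile B: G(12) = 0.
Pile C: G(10) = 0.
Combined Grundy value = 1 ⊕ 0 ⊕ 0 = 1.

1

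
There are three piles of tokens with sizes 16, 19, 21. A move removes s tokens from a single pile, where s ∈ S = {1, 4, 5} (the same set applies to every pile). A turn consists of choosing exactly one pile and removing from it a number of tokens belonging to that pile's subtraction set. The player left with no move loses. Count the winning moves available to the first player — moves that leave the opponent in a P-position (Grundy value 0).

3

All piles use S = {1, 4, 5}:
n :  0  1  2  3  4  5  6  7  8  9 10 11 12 13 14 15 16 17 18 19 20 21
G :  0  1  0  1  2  3  2  3  0  1  0  1  2  3  2  3  0  1  0  1  2  3
Pile A: G(16) = 0.
Pile B: G(19) = 1.
Pile C: G(21) = 3.
Combined Grundy value = 0 ⊕ 1 ⊕ 3 = 2.
A winning move leaves total XOR = 0, i.e. changes one component's Grundy value g to g ⊕ X where X is the current total.
Pile A: need g' = 0⊕2 = 2. Options: 16−1→G=3, 16−4→G=2, 16−5→G=1. Hits: 1.
Pile B: need g' = 1⊕2 = 3. Options: 19−1→G=0, 19−4→G=3, 19−5→G=2. Hits: 1.
Pile C: need g' = 3⊕2 = 1. Options: 21−1→G=2, 21−4→G=1, 21−5→G=0. Hits: 1.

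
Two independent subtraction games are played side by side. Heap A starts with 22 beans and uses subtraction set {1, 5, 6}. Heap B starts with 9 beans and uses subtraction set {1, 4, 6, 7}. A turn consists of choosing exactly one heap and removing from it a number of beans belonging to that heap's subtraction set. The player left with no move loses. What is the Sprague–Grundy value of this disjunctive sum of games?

2

Heap A, S = {1, 5, 6}:
G(0) = 0
G(1) = mex{0} = 1
G(2) = mex{1} = 0
G(3) = mex{0} = 1
G(4) = mex{1} = 0
G(5) = mex{0,0} = 1
G(6) = mex{1,1,0} = 2
G(7) = mex{2,0,1} = 3
G(8) = mex{3,1,0} = 2
G(9) = mex{2,0,1} = 3
G(10) = mex{3,1,0} = 2
G(11) = mex{2,2,1} = 0
G(12) = mex{0,3,2} = 1
G(13) = mex{1,2,3} = 0
G(14) = mex{0,3,2} = 1
G(15) = mex{1,2,3} = 0
G(16) = mex{0,0,2} = 1
G(17) = mex{1,1,0} = 2
G(18) = mex{2,0,1} = 3
G(19) = mex{3,1,0} = 2
G(20) = mex{2,0,1} = 3
G(21) = mex{3,1,0} = 2
G(22) = mex{2,2,1} = 0
G_A(22) = 0.
Heap B, S = {1, 4, 6, 7}:
n : 0 1 2 3 4 5 6 7 8 9
G : 0 1 0 1 2 0 1 2 3 2
G_B(9) = 2.
Combined Grundy value = 0 ⊕ 2 = 2.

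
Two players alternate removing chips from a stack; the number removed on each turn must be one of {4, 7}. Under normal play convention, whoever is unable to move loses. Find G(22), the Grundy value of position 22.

0

G(0) = 0
G(1) = mex{} = 0
G(2) = mex{} = 0
G(3) = mex{} = 0
G(4) = mex{0} = 1
G(5) = mex{0} = 1
G(6) = mex{0} = 1
G(7) = mex{0,0} = 1
G(8) = mex{1,0} = 2
G(9) = mex{1,0} = 2
G(10) = mex{1,0} = 2
G(11) = mex{1,1} = 0
G(12) = mex{2,1} = 0
G(13) = mex{2,1} = 0
G(14) = mex{2,1} = 0
G(15) = mex{0,2} = 1
G(16) = mex{0,2} = 1
G(17) = mex{0,2} = 1
G(18) = mex{0,0} = 1
G(19) = mex{1,0} = 2
G(20) = mex{1,0} = 2
G(21) = mex{1,0} = 2
G(22) = mex{1,1} = 0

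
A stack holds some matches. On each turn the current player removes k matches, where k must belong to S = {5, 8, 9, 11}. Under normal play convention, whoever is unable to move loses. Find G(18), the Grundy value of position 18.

G(0) = 0
G(1) = mex{} = 0
G(2) = mex{} = 0
G(3) = mex{} = 0
G(4) = mex{} = 0
G(5) = mex{0} = 1
G(6) = mex{0} = 1
G(7) = mex{0} = 1
G(8) = mex{0,0} = 1
G(9) = mex{0,0,0} = 1
G(10) = mex{1,0,0} = 2
G(11) = mex{1,0,0,0} = 2
G(12) = mex{1,0,0,0} = 2
G(13) = mex{1,1,0,0} = 2
G(14) = mex{1,1,1,0} = 2
G(15) = mex{2,1,1,0} = 3
G(16) = mex{2,1,1,1} = 0
G(17) = mex{2,1,1,1} = 0
G(18) = mex{2,2,1,1} = 0

0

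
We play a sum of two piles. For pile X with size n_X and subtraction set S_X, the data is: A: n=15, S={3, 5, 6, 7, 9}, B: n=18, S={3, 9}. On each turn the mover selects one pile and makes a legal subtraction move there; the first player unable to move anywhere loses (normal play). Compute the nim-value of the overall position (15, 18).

1

Pile A, S = {3, 5, 6, 7, 9}:
G(0) = 0
G(1) = mex{} = 0
G(2) = mex{} = 0
G(3) = mex{0} = 1
G(4) = mex{0} = 1
G(5) = mex{0,0} = 1
G(6) = mex{1,0,0} = 2
G(7) = mex{1,0,0,0} = 2
G(8) = mex{1,1,0,0} = 2
G(9) = mex{2,1,1,0,0} = 3
G(10) = mex{2,1,1,1,0} = 3
G(11) = mex{2,2,1,1,0} = 3
G(12) = mex{3,2,2,1,1} = 0
G(13) = mex{3,2,2,2,1} = 0
G(14) = mex{3,3,2,2,1} = 0
G(15) = mex{0,3,3,2,2} = 1
G_A(15) = 1.
Pile B, S = {3, 9}:
n :  0  1  2  3  4  5  6  7  8  9 10 11 12 13 14 15 16 17 18
G :  0  0  0  1  1  1  0  0  0  1  1  1  0  0  0  1  1  1  0
G_B(18) = 0.
Combined Grundy value = 1 ⊕ 0 = 1.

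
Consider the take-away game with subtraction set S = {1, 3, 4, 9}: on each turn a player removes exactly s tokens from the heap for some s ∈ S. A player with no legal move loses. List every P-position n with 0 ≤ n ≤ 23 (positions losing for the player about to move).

G(0) = 0
G(1) = mex{0} = 1
G(2) = mex{1} = 0
G(3) = mex{0,0} = 1
G(4) = mex{1,1,0} = 2
G(5) = mex{2,0,1} = 3
G(6) = mex{3,1,0} = 2
G(7) = mex{2,2,1} = 0
G(8) = mex{0,3,2} = 1
G(9) = mex{1,2,3,0} = 4
G(10) = mex{4,0,2,1} = 3
G(11) = mex{3,1,0,0} = 2
G(12) = mex{2,4,1,1} = 0
G(13) = mex{0,3,4,2} = 1
G(14) = mex{1,2,3,3} = 0
G(15) = mex{0,0,2,2} = 1
G(16) = mex{1,1,0,0} = 2
G(17) = mex{2,0,1,1} = 3
G(18) = mex{3,1,0,4} = 2
G(19) = mex{2,2,1,3} = 0
G(20) = mex{0,3,2,2} = 1
G(21) = mex{1,2,3,0} = 4
G(22) = mex{4,0,2,1} = 3
G(23) = mex{3,1,0,0} = 2
P-positions are exactly the n with G(n) = 0.

0, 2, 7, 12, 14, 19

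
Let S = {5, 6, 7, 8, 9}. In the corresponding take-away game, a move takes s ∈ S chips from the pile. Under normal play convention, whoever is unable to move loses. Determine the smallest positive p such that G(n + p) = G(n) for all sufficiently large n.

14

G(0) = 0
G(1) = mex{} = 0
G(2) = mex{} = 0
G(3) = mex{} = 0
G(4) = mex{} = 0
G(5) = mex{0} = 1
G(6) = mex{0,0} = 1
G(7) = mex{0,0,0} = 1
G(8) = mex{0,0,0,0} = 1
G(9) = mex{0,0,0,0,0} = 1
G(10) = mex{1,0,0,0,0} = 2
G(11) = mex{1,1,0,0,0} = 2
G(12) = mex{1,1,1,0,0} = 2
G(13) = mex{1,1,1,1,0} = 2
G(14) = mex{1,1,1,1,1} = 0
G(15) = mex{2,1,1,1,1} = 0
G(16) = mex{2,2,1,1,1} = 0
G(17) = mex{2,2,2,1,1} = 0
G(18) = mex{2,2,2,2,1} = 0
G(19) = mex{0,2,2,2,2} = 1
G(20) = mex{0,0,2,2,2} = 1
G(21) = mex{0,0,0,2,2} = 1
G(22) = mex{0,0,0,0,2} = 1
G(23) = mex{0,0,0,0,0} = 1
G(24) = mex{1,0,0,0,0} = 2
G(25) = mex{1,1,0,0,0} = 2
G(26) = mex{1,1,1,0,0} = 2
G(27) = mex{1,1,1,1,0} = 2
G(28) = mex{1,1,1,1,1} = 0
G(29) = mex{2,1,1,1,1} = 0
G(n+14) = G(n) holds for n = 0,…,8 (a full window of length max(S) = 9), so the sequence is purely periodic with period 14.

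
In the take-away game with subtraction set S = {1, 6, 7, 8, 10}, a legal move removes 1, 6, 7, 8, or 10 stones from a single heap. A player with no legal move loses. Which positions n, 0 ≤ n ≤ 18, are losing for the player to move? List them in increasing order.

0, 2, 4, 13, 15, 17

G(0) = 0
G(1) = mex{0} = 1
G(2) = mex{1} = 0
G(3) = mex{0} = 1
G(4) = mex{1} = 0
G(5) = mex{0} = 1
G(6) = mex{1,0} = 2
G(7) = mex{2,1,0} = 3
G(8) = mex{3,0,1,0} = 2
G(9) = mex{2,1,0,1} = 3
G(10) = mex{3,0,1,0,0} = 2
G(11) = mex{2,1,0,1,1} = 3
G(12) = mex{3,2,1,0,0} = 4
G(13) = mex{4,3,2,1,1} = 0
G(14) = mex{0,2,3,2,0} = 1
G(15) = mex{1,3,2,3,1} = 0
G(16) = mex{0,2,3,2,2} = 1
G(17) = mex{1,3,2,3,3} = 0
G(18) = mex{0,4,3,2,2} = 1
P-positions are exactly the n with G(n) = 0.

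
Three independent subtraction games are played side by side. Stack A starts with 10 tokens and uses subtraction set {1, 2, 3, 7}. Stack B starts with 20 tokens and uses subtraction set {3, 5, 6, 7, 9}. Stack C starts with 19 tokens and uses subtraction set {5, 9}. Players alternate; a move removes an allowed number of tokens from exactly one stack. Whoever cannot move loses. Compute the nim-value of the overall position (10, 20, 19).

Stack A, S = {1, 2, 3, 7}:
G(0) = 0
G(1) = mex{0} = 1
G(2) = mex{1,0} = 2
G(3) = mex{2,1,0} = 3
G(4) = mex{3,2,1} = 0
G(5) = mex{0,3,2} = 1
G(6) = mex{1,0,3} = 2
G(7) = mex{2,1,0,0} = 3
G(8) = mex{3,2,1,1} = 0
G(9) = mex{0,3,2,2} = 1
G(10) = mex{1,0,3,3} = 2
G_A(10) = 2.
Stack B, S = {3, 5, 6, 7, 9}:
G(0) = 0
G(1) = mex{} = 0
G(2) = mex{} = 0
G(3) = mex{0} = 1
G(4) = mex{0} = 1
G(5) = mex{0,0} = 1
G(6) = mex{1,0,0} = 2
G(7) = mex{1,0,0,0} = 2
G(8) = mex{1,1,0,0} = 2
G(9) = mex{2,1,1,0,0} = 3
G(10) = mex{2,1,1,1,0} = 3
G(11) = mex{2,2,1,1,0} = 3
G(12) = mex{3,2,2,1,1} = 0
G(13) = mex{3,2,2,2,1} = 0
G(14) = mex{3,3,2,2,1} = 0
G(15) = mex{0,3,3,2,2} = 1
G(16) = mex{0,3,3,3,2} = 1
G(17) = mex{0,0,3,3,2} = 1
G(18) = mex{1,0,0,3,3} = 2
G(19) = mex{1,0,0,0,3} = 2
G(20) = mex{1,1,0,0,3} = 2
G_B(20) = 2.
Stack C, S = {5, 9}:
G(0) = 0
G(1) = mex{} = 0
G(2) = mex{} = 0
G(3) = mex{} = 0
G(4) = mex{} = 0
G(5) = mex{0} = 1
G(6) = mex{0} = 1
G(7) = mex{0} = 1
G(8) = mex{0} = 1
G(9) = mex{0,0} = 1
G(10) = mex{1,0} = 2
G(11) = mex{1,0} = 2
G(12) = mex{1,0} = 2
G(13) = mex{1,0} = 2
G(14) = mex{1,1} = 0
G(15) = mex{2,1} = 0
G(16) = mex{2,1} = 0
G(17) = mex{2,1} = 0
G(18) = mex{2,1} = 0
G(19) = mex{0,2} = 1
G_C(19) = 1.
Combined Grundy value = 2 ⊕ 2 ⊕ 1 = 1.

1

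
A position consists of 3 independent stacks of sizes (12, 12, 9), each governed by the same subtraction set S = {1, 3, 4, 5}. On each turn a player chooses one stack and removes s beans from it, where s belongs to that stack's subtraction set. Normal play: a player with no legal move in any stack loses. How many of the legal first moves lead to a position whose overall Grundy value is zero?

3

All stacks use S = {1, 3, 4, 5}:
n :  0  1  2  3  4  5  6  7  8  9 10 11 12
G :  0  1  0  1  2  3  2  3  0  1  0  1  2
Stack A: G(12) = 2.
Stack B: G(12) = 2.
Stack C: G(9) = 1.
Combined Grundy value = 2 ⊕ 2 ⊕ 1 = 1.
A winning move leaves total XOR = 0, i.e. changes one component's Grundy value g to g ⊕ X where X is the current total.
Stack A: need g' = 2⊕1 = 3. Options: 12−1→G=1, 12−3→G=1, 12−4→G=0, 12−5→G=3. Hits: 1.
Stack B: need g' = 2⊕1 = 3. Options: 12−1→G=1, 12−3→G=1, 12−4→G=0, 12−5→G=3. Hits: 1.
Stack C: need g' = 1⊕1 = 0. Options: 9−1→G=0, 9−3→G=2, 9−4→G=3, 9−5→G=2. Hits: 1.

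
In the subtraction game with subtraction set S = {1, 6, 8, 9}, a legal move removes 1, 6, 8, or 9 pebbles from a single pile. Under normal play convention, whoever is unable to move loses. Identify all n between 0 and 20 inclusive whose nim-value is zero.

0, 2, 4, 7, 14, 17, 19

G(0) = 0
G(1) = mex{0} = 1
G(2) = mex{1} = 0
G(3) = mex{0} = 1
G(4) = mex{1} = 0
G(5) = mex{0} = 1
G(6) = mex{1,0} = 2
G(7) = mex{2,1} = 0
G(8) = mex{0,0,0} = 1
G(9) = mex{1,1,1,0} = 2
G(10) = mex{2,0,0,1} = 3
G(11) = mex{3,1,1,0} = 2
G(12) = mex{2,2,0,1} = 3
G(13) = mex{3,0,1,0} = 2
G(14) = mex{2,1,2,1} = 0
G(15) = mex{0,2,0,2} = 1
G(16) = mex{1,3,1,0} = 2
G(17) = mex{2,2,2,1} = 0
G(18) = mex{0,3,3,2} = 1
G(19) = mex{1,2,2,3} = 0
G(20) = mex{0,0,3,2} = 1
P-positions are exactly the n with G(n) = 0.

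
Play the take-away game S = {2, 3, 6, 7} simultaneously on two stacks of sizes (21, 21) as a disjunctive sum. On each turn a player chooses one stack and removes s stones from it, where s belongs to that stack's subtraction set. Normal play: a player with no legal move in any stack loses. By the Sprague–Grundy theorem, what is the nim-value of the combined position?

All stacks use S = {2, 3, 6, 7}:
n :  0  1  2  3  4  5  6  7  8  9 10 11 12 13 14 15 16 17 18 19 20 21
G :  0  0  1  1  2  0  3  1  2  0  0  1  1  2  0  3  1  2  0  0  1  1
Stack A: G(21) = 1.
Stack B: G(21) = 1.
Combined Grundy value = 1 ⊕ 1 = 0.

0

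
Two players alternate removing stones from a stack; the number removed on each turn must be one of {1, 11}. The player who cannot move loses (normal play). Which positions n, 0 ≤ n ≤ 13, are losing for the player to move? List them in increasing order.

n :  0  1  2  3  4  5  6  7  8  9 10 11 12 13
G :  0  1  0  1  0  1  0  1  0  1  0  1  0  1
P-positions are exactly the n with G(n) = 0.

0, 2, 4, 6, 8, 10, 12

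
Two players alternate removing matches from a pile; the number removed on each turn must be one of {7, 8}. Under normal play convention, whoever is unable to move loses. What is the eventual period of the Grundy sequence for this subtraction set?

G(0) = 0
G(1) = mex{} = 0
G(2) = mex{} = 0
G(3) = mex{} = 0
G(4) = mex{} = 0
G(5) = mex{} = 0
G(6) = mex{} = 0
G(7) = mex{0} = 1
G(8) = mex{0,0} = 1
G(9) = mex{0,0} = 1
G(10) = mex{0,0} = 1
G(11) = mex{0,0} = 1
G(12) = mex{0,0} = 1
G(13) = mex{0,0} = 1
G(14) = mex{1,0} = 2
G(15) = mex{1,1} = 0
G(16) = mex{1,1} = 0
G(17) = mex{1,1} = 0
G(18) = mex{1,1} = 0
G(19) = mex{1,1} = 0
G(20) = mex{1,1} = 0
G(21) = mex{2,1} = 0
G(22) = mex{0,2} = 1
G(23) = mex{0,0} = 1
G(24) = mex{0,0} = 1
G(25) = mex{0,0} = 1
G(26) = mex{0,0} = 1
G(27) = mex{0,0} = 1
G(28) = mex{0,0} = 1
G(29) = mex{1,0} = 2
G(30) = mex{1,1} = 0
G(31) = mex{1,1} = 0
G(n+15) = G(n) holds for n = 0,…,7 (a full window of length max(S) = 8), so the sequence is purely periodic with period 15.

15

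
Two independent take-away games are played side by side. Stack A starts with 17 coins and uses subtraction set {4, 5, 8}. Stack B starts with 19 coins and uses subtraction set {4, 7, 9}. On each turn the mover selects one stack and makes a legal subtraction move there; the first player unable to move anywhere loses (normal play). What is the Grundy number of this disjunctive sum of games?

Stack A, S = {4, 5, 8}:
n :  0  1  2  3  4  5  6  7  8  9 10 11 12 13 14 15 16 17
G :  0  0  0  0  1  1  1  1  2  2  2  2  0  0  0  0  1  1
G_A(17) = 1.
Stack B, S = {4, 7, 9}:
G(0) = 0
G(1) = mex{} = 0
G(2) = mex{} = 0
G(3) = mex{} = 0
G(4) = mex{0} = 1
G(5) = mex{0} = 1
G(6) = mex{0} = 1
G(7) = mex{0,0} = 1
G(8) = mex{1,0} = 2
G(9) = mex{1,0,0} = 2
G(10) = mex{1,0,0} = 2
G(11) = mex{1,1,0} = 2
G(12) = mex{2,1,0} = 3
G(13) = mex{2,1,1} = 0
G(14) = mex{2,1,1} = 0
G(15) = mex{2,2,1} = 0
G(16) = mex{3,2,1} = 0
G(17) = mex{0,2,2} = 1
G(18) = mex{0,2,2} = 1
G(19) = mex{0,3,2} = 1
G_B(19) = 1.
Combined Grundy value = 1 ⊕ 1 = 0.

0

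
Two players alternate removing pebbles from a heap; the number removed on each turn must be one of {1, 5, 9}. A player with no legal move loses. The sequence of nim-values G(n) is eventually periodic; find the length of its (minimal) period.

G(0) = 0
G(1) = mex{0} = 1
G(2) = mex{1} = 0
G(3) = mex{0} = 1
G(4) = mex{1} = 0
G(5) = mex{0,0} = 1
G(6) = mex{1,1} = 0
G(7) = mex{0,0} = 1
G(8) = mex{1,1} = 0
G(9) = mex{0,0,0} = 1
G(10) = mex{1,1,1} = 0
G(11) = mex{0,0,0} = 1
G(12) = mex{1,1,1} = 0
G(13) = mex{0,0,0} = 1
G(14) = mex{1,1,1} = 0
G(n+2) = G(n) holds for n = 0,…,8 (a full window of length max(S) = 9), so the sequence is purely periodic with period 2.

2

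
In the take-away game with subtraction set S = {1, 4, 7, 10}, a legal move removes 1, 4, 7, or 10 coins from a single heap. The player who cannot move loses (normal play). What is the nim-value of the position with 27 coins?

G(0) = 0
G(1) = mex{0} = 1
G(2) = mex{1} = 0
G(3) = mex{0} = 1
G(4) = mex{1,0} = 2
G(5) = mex{2,1} = 0
G(6) = mex{0,0} = 1
G(7) = mex{1,1,0} = 2
G(8) = mex{2,2,1} = 0
G(9) = mex{0,0,0} = 1
G(10) = mex{1,1,1,0} = 2
G(11) = mex{2,2,2,1} = 0
G(12) = mex{0,0,0,0} = 1
G(13) = mex{1,1,1,1} = 0
G(14) = mex{0,2,2,2} = 1
G(15) = mex{1,0,0,0} = 2
G(16) = mex{2,1,1,1} = 0
G(17) = mex{0,0,2,2} = 1
G(18) = mex{1,1,0,0} = 2
G(19) = mex{2,2,1,1} = 0
G(20) = mex{0,0,0,2} = 1
G(21) = mex{1,1,1,0} = 2
G(22) = mex{2,2,2,1} = 0
G(23) = mex{0,0,0,0} = 1
G(24) = mex{1,1,1,1} = 0
G(25) = mex{0,2,2,2} = 1
G(26) = mex{1,0,0,0} = 2
G(27) = mex{2,1,1,1} = 0

0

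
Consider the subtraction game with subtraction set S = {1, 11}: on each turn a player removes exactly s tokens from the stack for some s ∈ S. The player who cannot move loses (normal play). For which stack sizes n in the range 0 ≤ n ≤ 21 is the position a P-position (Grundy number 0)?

G(0) = 0
G(1) = mex{0} = 1
G(2) = mex{1} = 0
G(3) = mex{0} = 1
G(4) = mex{1} = 0
G(5) = mex{0} = 1
G(6) = mex{1} = 0
G(7) = mex{0} = 1
G(8) = mex{1} = 0
G(9) = mex{0} = 1
G(10) = mex{1} = 0
G(11) = mex{0,0} = 1
G(12) = mex{1,1} = 0
G(13) = mex{0,0} = 1
G(14) = mex{1,1} = 0
G(15) = mex{0,0} = 1
G(16) = mex{1,1} = 0
G(17) = mex{0,0} = 1
G(18) = mex{1,1} = 0
G(19) = mex{0,0} = 1
G(20) = mex{1,1} = 0
G(21) = mex{0,0} = 1
P-positions are exactly the n with G(n) = 0.

0, 2, 4, 6, 8, 10, 12, 14, 16, 18, 20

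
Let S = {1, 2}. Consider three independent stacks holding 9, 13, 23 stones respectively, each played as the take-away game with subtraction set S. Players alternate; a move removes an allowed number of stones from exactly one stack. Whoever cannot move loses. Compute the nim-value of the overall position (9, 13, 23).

3

All stacks use S = {1, 2}:
G(0) = 0
G(1) = mex{0} = 1
G(2) = mex{1,0} = 2
G(3) = mex{2,1} = 0
G(4) = mex{0,2} = 1
G(5) = mex{1,0} = 2
G(6) = mex{2,1} = 0
G(7) = mex{0,2} = 1
G(8) = mex{1,0} = 2
G(9) = mex{2,1} = 0
G(10) = mex{0,2} = 1
G(11) = mex{1,0} = 2
G(12) = mex{2,1} = 0
G(13) = mex{0,2} = 1
G(14) = mex{1,0} = 2
G(15) = mex{2,1} = 0
G(16) = mex{0,2} = 1
G(17) = mex{1,0} = 2
G(18) = mex{2,1} = 0
G(19) = mex{0,2} = 1
G(20) = mex{1,0} = 2
G(21) = mex{2,1} = 0
G(22) = mex{0,2} = 1
G(23) = mex{1,0} = 2
Stack A: G(9) = 0.
Stack B: G(13) = 1.
Stack C: G(23) = 2.
Combined Grundy value = 0 ⊕ 1 ⊕ 2 = 3.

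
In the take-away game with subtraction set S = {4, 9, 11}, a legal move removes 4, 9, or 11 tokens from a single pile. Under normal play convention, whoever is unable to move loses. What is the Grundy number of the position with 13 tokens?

n :  0  1  2  3  4  5  6  7  8  9 10 11 12 13
G :  0  0  0  0  1  1  1  1  0  2  2  2  1  3

3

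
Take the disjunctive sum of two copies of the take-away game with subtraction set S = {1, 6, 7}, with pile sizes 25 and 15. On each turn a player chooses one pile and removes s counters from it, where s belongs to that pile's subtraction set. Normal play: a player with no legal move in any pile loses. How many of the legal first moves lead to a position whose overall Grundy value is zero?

0

All piles use S = {1, 6, 7}:
G(0) = 0
G(1) = mex{0} = 1
G(2) = mex{1} = 0
G(3) = mex{0} = 1
G(4) = mex{1} = 0
G(5) = mex{0} = 1
G(6) = mex{1,0} = 2
G(7) = mex{2,1,0} = 3
G(8) = mex{3,0,1} = 2
G(9) = mex{2,1,0} = 3
G(10) = mex{3,0,1} = 2
G(11) = mex{2,1,0} = 3
G(12) = mex{3,2,1} = 0
G(13) = mex{0,3,2} = 1
G(14) = mex{1,2,3} = 0
G(15) = mex{0,3,2} = 1
G(16) = mex{1,2,3} = 0
G(17) = mex{0,3,2} = 1
G(18) = mex{1,0,3} = 2
G(19) = mex{2,1,0} = 3
G(20) = mex{3,0,1} = 2
G(21) = mex{2,1,0} = 3
G(22) = mex{3,0,1} = 2
G(23) = mex{2,1,0} = 3
G(24) = mex{3,2,1} = 0
G(25) = mex{0,3,2} = 1
Pile A: G(25) = 1.
Pile B: G(15) = 1.
Combined Grundy value = 1 ⊕ 1 = 0.
A winning move leaves total XOR = 0, i.e. changes one component's Grundy value g to g ⊕ X where X is the current total.
Pile A: target g' = 1⊕0 = 1, but every legal move changes the Grundy value (mex property), so 0 moves.
Pile B: target g' = 1⊕0 = 1, but every legal move changes the Grundy value (mex property), so 0 moves.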